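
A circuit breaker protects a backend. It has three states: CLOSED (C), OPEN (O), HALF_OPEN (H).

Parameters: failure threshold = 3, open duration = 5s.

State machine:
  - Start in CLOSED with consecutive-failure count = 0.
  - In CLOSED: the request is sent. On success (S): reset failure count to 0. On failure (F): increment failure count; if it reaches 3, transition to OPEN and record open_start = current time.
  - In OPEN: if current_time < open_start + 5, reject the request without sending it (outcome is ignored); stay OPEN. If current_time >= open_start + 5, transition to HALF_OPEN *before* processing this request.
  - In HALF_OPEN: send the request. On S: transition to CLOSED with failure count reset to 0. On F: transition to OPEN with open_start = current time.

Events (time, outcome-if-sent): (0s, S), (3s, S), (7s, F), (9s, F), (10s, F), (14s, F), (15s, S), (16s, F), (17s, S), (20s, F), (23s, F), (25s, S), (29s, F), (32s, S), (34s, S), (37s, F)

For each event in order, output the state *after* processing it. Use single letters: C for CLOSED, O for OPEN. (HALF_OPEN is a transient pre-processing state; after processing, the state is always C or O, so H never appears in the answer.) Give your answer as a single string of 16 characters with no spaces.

State after each event:
  event#1 t=0s outcome=S: state=CLOSED
  event#2 t=3s outcome=S: state=CLOSED
  event#3 t=7s outcome=F: state=CLOSED
  event#4 t=9s outcome=F: state=CLOSED
  event#5 t=10s outcome=F: state=OPEN
  event#6 t=14s outcome=F: state=OPEN
  event#7 t=15s outcome=S: state=CLOSED
  event#8 t=16s outcome=F: state=CLOSED
  event#9 t=17s outcome=S: state=CLOSED
  event#10 t=20s outcome=F: state=CLOSED
  event#11 t=23s outcome=F: state=CLOSED
  event#12 t=25s outcome=S: state=CLOSED
  event#13 t=29s outcome=F: state=CLOSED
  event#14 t=32s outcome=S: state=CLOSED
  event#15 t=34s outcome=S: state=CLOSED
  event#16 t=37s outcome=F: state=CLOSED

Answer: CCCCOOCCCCCCCCCC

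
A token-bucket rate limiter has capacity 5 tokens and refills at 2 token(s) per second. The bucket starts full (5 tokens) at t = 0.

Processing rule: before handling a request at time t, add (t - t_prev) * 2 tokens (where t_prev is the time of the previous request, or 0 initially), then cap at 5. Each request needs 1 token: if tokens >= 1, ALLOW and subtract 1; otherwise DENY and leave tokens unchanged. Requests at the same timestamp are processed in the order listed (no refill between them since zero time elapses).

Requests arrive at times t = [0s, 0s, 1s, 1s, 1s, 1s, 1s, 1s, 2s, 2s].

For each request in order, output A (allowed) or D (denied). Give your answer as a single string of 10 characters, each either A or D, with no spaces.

Answer: AAAAAAADAA

Derivation:
Simulating step by step:
  req#1 t=0s: ALLOW
  req#2 t=0s: ALLOW
  req#3 t=1s: ALLOW
  req#4 t=1s: ALLOW
  req#5 t=1s: ALLOW
  req#6 t=1s: ALLOW
  req#7 t=1s: ALLOW
  req#8 t=1s: DENY
  req#9 t=2s: ALLOW
  req#10 t=2s: ALLOW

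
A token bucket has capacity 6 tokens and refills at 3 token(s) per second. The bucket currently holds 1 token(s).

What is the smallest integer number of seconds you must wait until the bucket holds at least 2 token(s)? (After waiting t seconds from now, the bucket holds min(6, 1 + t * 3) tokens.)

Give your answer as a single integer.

Answer: 1

Derivation:
Need 1 + t * 3 >= 2, so t >= 1/3.
Smallest integer t = ceil(1/3) = 1.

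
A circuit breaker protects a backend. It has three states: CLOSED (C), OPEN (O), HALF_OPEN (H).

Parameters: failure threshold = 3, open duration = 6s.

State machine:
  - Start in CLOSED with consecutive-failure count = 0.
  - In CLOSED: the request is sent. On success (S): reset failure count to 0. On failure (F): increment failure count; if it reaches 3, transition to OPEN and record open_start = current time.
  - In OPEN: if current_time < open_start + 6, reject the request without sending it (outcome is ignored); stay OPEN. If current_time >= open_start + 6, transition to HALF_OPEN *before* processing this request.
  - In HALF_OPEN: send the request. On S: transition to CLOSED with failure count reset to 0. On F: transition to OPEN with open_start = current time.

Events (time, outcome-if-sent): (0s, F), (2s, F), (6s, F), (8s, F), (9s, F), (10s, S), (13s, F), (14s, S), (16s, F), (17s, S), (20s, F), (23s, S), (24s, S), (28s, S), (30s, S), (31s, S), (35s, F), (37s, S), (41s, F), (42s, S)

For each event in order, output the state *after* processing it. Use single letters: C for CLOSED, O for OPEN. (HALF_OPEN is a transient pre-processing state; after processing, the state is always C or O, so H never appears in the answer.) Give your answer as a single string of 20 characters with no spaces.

State after each event:
  event#1 t=0s outcome=F: state=CLOSED
  event#2 t=2s outcome=F: state=CLOSED
  event#3 t=6s outcome=F: state=OPEN
  event#4 t=8s outcome=F: state=OPEN
  event#5 t=9s outcome=F: state=OPEN
  event#6 t=10s outcome=S: state=OPEN
  event#7 t=13s outcome=F: state=OPEN
  event#8 t=14s outcome=S: state=OPEN
  event#9 t=16s outcome=F: state=OPEN
  event#10 t=17s outcome=S: state=OPEN
  event#11 t=20s outcome=F: state=OPEN
  event#12 t=23s outcome=S: state=OPEN
  event#13 t=24s outcome=S: state=OPEN
  event#14 t=28s outcome=S: state=CLOSED
  event#15 t=30s outcome=S: state=CLOSED
  event#16 t=31s outcome=S: state=CLOSED
  event#17 t=35s outcome=F: state=CLOSED
  event#18 t=37s outcome=S: state=CLOSED
  event#19 t=41s outcome=F: state=CLOSED
  event#20 t=42s outcome=S: state=CLOSED

Answer: CCOOOOOOOOOOOCCCCCCC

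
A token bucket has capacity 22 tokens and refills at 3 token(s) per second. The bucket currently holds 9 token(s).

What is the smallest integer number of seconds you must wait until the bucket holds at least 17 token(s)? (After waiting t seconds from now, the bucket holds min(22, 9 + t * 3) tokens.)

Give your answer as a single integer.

Answer: 3

Derivation:
Need 9 + t * 3 >= 17, so t >= 8/3.
Smallest integer t = ceil(8/3) = 3.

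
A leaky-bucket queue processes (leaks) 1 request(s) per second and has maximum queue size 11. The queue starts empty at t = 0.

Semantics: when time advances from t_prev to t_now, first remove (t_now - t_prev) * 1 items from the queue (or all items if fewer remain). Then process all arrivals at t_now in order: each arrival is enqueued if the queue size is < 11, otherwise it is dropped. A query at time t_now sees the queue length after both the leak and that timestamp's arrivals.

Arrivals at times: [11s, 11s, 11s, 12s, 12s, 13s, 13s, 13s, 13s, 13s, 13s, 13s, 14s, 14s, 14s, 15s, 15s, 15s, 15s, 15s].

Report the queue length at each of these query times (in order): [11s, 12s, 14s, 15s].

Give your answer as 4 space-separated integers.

Queue lengths at query times:
  query t=11s: backlog = 3
  query t=12s: backlog = 4
  query t=14s: backlog = 11
  query t=15s: backlog = 11

Answer: 3 4 11 11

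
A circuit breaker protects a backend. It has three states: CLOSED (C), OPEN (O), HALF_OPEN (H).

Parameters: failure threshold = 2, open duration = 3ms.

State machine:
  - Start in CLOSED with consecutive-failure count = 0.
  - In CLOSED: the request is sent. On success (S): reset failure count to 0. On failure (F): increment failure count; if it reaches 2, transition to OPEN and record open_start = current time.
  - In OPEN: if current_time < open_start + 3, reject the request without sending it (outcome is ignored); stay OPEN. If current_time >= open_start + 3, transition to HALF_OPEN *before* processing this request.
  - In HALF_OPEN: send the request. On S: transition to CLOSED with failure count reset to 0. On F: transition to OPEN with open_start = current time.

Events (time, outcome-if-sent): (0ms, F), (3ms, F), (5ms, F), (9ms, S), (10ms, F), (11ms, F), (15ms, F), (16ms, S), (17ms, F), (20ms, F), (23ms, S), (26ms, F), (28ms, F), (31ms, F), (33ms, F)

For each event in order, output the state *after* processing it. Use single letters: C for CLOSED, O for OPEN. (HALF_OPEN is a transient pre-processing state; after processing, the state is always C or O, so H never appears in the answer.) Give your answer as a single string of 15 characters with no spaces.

Answer: COOCCOOOOOCCOOO

Derivation:
State after each event:
  event#1 t=0ms outcome=F: state=CLOSED
  event#2 t=3ms outcome=F: state=OPEN
  event#3 t=5ms outcome=F: state=OPEN
  event#4 t=9ms outcome=S: state=CLOSED
  event#5 t=10ms outcome=F: state=CLOSED
  event#6 t=11ms outcome=F: state=OPEN
  event#7 t=15ms outcome=F: state=OPEN
  event#8 t=16ms outcome=S: state=OPEN
  event#9 t=17ms outcome=F: state=OPEN
  event#10 t=20ms outcome=F: state=OPEN
  event#11 t=23ms outcome=S: state=CLOSED
  event#12 t=26ms outcome=F: state=CLOSED
  event#13 t=28ms outcome=F: state=OPEN
  event#14 t=31ms outcome=F: state=OPEN
  event#15 t=33ms outcome=F: state=OPEN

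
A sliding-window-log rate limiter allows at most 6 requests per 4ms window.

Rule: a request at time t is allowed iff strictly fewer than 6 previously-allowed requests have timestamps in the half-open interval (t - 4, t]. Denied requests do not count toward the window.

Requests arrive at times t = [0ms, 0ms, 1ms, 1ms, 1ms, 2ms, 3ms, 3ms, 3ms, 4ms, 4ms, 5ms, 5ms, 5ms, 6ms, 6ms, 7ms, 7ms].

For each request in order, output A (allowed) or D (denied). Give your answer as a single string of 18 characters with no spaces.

Answer: AAAAAADDDAAAAAADDD

Derivation:
Tracking allowed requests in the window:
  req#1 t=0ms: ALLOW
  req#2 t=0ms: ALLOW
  req#3 t=1ms: ALLOW
  req#4 t=1ms: ALLOW
  req#5 t=1ms: ALLOW
  req#6 t=2ms: ALLOW
  req#7 t=3ms: DENY
  req#8 t=3ms: DENY
  req#9 t=3ms: DENY
  req#10 t=4ms: ALLOW
  req#11 t=4ms: ALLOW
  req#12 t=5ms: ALLOW
  req#13 t=5ms: ALLOW
  req#14 t=5ms: ALLOW
  req#15 t=6ms: ALLOW
  req#16 t=6ms: DENY
  req#17 t=7ms: DENY
  req#18 t=7ms: DENY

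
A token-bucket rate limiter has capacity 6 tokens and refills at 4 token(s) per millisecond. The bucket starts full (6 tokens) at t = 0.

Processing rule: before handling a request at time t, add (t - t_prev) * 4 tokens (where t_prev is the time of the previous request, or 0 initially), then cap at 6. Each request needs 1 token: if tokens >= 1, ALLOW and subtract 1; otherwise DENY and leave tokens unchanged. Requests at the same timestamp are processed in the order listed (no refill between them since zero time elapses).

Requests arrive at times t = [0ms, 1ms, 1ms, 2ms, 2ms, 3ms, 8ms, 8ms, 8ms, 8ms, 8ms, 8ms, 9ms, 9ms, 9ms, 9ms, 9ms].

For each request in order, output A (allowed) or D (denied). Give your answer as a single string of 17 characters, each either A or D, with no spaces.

Simulating step by step:
  req#1 t=0ms: ALLOW
  req#2 t=1ms: ALLOW
  req#3 t=1ms: ALLOW
  req#4 t=2ms: ALLOW
  req#5 t=2ms: ALLOW
  req#6 t=3ms: ALLOW
  req#7 t=8ms: ALLOW
  req#8 t=8ms: ALLOW
  req#9 t=8ms: ALLOW
  req#10 t=8ms: ALLOW
  req#11 t=8ms: ALLOW
  req#12 t=8ms: ALLOW
  req#13 t=9ms: ALLOW
  req#14 t=9ms: ALLOW
  req#15 t=9ms: ALLOW
  req#16 t=9ms: ALLOW
  req#17 t=9ms: DENY

Answer: AAAAAAAAAAAAAAAAD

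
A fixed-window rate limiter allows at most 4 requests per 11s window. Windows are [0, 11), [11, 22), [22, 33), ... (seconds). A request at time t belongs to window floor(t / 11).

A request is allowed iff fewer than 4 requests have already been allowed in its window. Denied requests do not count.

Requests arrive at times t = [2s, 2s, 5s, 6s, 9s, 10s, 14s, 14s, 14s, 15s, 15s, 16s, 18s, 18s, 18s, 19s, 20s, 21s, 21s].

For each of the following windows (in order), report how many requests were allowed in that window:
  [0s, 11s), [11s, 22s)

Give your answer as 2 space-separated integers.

Processing requests:
  req#1 t=2s (window 0): ALLOW
  req#2 t=2s (window 0): ALLOW
  req#3 t=5s (window 0): ALLOW
  req#4 t=6s (window 0): ALLOW
  req#5 t=9s (window 0): DENY
  req#6 t=10s (window 0): DENY
  req#7 t=14s (window 1): ALLOW
  req#8 t=14s (window 1): ALLOW
  req#9 t=14s (window 1): ALLOW
  req#10 t=15s (window 1): ALLOW
  req#11 t=15s (window 1): DENY
  req#12 t=16s (window 1): DENY
  req#13 t=18s (window 1): DENY
  req#14 t=18s (window 1): DENY
  req#15 t=18s (window 1): DENY
  req#16 t=19s (window 1): DENY
  req#17 t=20s (window 1): DENY
  req#18 t=21s (window 1): DENY
  req#19 t=21s (window 1): DENY

Allowed counts by window: 4 4

Answer: 4 4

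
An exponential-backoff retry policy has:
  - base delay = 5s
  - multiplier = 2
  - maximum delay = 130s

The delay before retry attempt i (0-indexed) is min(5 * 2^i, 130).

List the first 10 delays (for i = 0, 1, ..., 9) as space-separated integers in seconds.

Computing each delay:
  i=0: min(5*2^0, 130) = 5
  i=1: min(5*2^1, 130) = 10
  i=2: min(5*2^2, 130) = 20
  i=3: min(5*2^3, 130) = 40
  i=4: min(5*2^4, 130) = 80
  i=5: min(5*2^5, 130) = 130
  i=6: min(5*2^6, 130) = 130
  i=7: min(5*2^7, 130) = 130
  i=8: min(5*2^8, 130) = 130
  i=9: min(5*2^9, 130) = 130

Answer: 5 10 20 40 80 130 130 130 130 130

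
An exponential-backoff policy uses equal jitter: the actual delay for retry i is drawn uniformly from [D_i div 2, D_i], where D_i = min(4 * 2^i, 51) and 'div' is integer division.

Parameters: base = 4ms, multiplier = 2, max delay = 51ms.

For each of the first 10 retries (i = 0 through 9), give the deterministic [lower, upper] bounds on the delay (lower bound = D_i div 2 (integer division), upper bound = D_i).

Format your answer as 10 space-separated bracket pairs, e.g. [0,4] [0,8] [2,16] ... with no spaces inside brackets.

Answer: [2,4] [4,8] [8,16] [16,32] [25,51] [25,51] [25,51] [25,51] [25,51] [25,51]

Derivation:
Computing bounds per retry:
  i=0: D_i=min(4*2^0,51)=4, bounds=[2,4]
  i=1: D_i=min(4*2^1,51)=8, bounds=[4,8]
  i=2: D_i=min(4*2^2,51)=16, bounds=[8,16]
  i=3: D_i=min(4*2^3,51)=32, bounds=[16,32]
  i=4: D_i=min(4*2^4,51)=51, bounds=[25,51]
  i=5: D_i=min(4*2^5,51)=51, bounds=[25,51]
  i=6: D_i=min(4*2^6,51)=51, bounds=[25,51]
  i=7: D_i=min(4*2^7,51)=51, bounds=[25,51]
  i=8: D_i=min(4*2^8,51)=51, bounds=[25,51]
  i=9: D_i=min(4*2^9,51)=51, bounds=[25,51]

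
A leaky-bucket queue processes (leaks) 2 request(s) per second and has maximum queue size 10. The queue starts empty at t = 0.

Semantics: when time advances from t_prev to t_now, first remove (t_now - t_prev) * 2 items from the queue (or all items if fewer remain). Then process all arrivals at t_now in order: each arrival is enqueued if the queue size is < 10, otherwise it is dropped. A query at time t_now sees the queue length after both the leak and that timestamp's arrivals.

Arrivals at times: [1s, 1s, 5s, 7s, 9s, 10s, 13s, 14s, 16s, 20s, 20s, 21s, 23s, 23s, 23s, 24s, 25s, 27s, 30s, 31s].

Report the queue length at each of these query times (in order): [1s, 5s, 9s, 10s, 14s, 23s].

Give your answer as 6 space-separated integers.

Queue lengths at query times:
  query t=1s: backlog = 2
  query t=5s: backlog = 1
  query t=9s: backlog = 1
  query t=10s: backlog = 1
  query t=14s: backlog = 1
  query t=23s: backlog = 3

Answer: 2 1 1 1 1 3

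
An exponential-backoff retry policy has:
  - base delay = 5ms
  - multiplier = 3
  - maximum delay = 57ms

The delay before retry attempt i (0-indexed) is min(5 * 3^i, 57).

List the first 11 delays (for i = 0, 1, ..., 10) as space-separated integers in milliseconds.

Computing each delay:
  i=0: min(5*3^0, 57) = 5
  i=1: min(5*3^1, 57) = 15
  i=2: min(5*3^2, 57) = 45
  i=3: min(5*3^3, 57) = 57
  i=4: min(5*3^4, 57) = 57
  i=5: min(5*3^5, 57) = 57
  i=6: min(5*3^6, 57) = 57
  i=7: min(5*3^7, 57) = 57
  i=8: min(5*3^8, 57) = 57
  i=9: min(5*3^9, 57) = 57
  i=10: min(5*3^10, 57) = 57

Answer: 5 15 45 57 57 57 57 57 57 57 57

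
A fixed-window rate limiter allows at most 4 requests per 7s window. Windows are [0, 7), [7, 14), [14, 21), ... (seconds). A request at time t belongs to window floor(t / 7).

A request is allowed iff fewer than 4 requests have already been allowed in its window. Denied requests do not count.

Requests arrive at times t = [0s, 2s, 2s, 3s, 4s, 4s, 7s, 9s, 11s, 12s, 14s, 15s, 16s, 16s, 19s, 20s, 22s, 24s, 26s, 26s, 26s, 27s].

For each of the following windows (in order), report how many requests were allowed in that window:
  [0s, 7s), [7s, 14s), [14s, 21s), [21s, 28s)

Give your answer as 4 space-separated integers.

Answer: 4 4 4 4

Derivation:
Processing requests:
  req#1 t=0s (window 0): ALLOW
  req#2 t=2s (window 0): ALLOW
  req#3 t=2s (window 0): ALLOW
  req#4 t=3s (window 0): ALLOW
  req#5 t=4s (window 0): DENY
  req#6 t=4s (window 0): DENY
  req#7 t=7s (window 1): ALLOW
  req#8 t=9s (window 1): ALLOW
  req#9 t=11s (window 1): ALLOW
  req#10 t=12s (window 1): ALLOW
  req#11 t=14s (window 2): ALLOW
  req#12 t=15s (window 2): ALLOW
  req#13 t=16s (window 2): ALLOW
  req#14 t=16s (window 2): ALLOW
  req#15 t=19s (window 2): DENY
  req#16 t=20s (window 2): DENY
  req#17 t=22s (window 3): ALLOW
  req#18 t=24s (window 3): ALLOW
  req#19 t=26s (window 3): ALLOW
  req#20 t=26s (window 3): ALLOW
  req#21 t=26s (window 3): DENY
  req#22 t=27s (window 3): DENY

Allowed counts by window: 4 4 4 4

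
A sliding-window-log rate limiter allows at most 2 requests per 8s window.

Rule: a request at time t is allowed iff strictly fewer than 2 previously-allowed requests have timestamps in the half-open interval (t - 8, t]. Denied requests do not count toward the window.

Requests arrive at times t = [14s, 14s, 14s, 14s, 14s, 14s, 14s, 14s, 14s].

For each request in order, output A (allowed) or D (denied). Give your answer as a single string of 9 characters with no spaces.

Tracking allowed requests in the window:
  req#1 t=14s: ALLOW
  req#2 t=14s: ALLOW
  req#3 t=14s: DENY
  req#4 t=14s: DENY
  req#5 t=14s: DENY
  req#6 t=14s: DENY
  req#7 t=14s: DENY
  req#8 t=14s: DENY
  req#9 t=14s: DENY

Answer: AADDDDDDD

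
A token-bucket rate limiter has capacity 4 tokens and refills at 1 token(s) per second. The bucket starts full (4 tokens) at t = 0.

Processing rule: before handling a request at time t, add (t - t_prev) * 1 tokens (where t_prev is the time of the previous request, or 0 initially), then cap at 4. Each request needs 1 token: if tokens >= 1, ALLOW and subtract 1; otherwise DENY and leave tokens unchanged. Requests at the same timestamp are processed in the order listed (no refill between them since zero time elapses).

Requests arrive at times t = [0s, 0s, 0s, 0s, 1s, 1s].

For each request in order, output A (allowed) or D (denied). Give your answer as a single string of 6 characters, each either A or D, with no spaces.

Answer: AAAAAD

Derivation:
Simulating step by step:
  req#1 t=0s: ALLOW
  req#2 t=0s: ALLOW
  req#3 t=0s: ALLOW
  req#4 t=0s: ALLOW
  req#5 t=1s: ALLOW
  req#6 t=1s: DENY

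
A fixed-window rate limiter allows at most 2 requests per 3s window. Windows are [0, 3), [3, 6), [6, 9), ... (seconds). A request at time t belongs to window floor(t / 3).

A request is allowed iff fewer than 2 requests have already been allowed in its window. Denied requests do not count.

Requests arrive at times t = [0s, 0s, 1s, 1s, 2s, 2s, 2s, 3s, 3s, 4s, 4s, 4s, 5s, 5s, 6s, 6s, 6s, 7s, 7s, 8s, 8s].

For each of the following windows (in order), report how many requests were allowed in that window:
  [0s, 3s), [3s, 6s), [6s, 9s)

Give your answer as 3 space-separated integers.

Answer: 2 2 2

Derivation:
Processing requests:
  req#1 t=0s (window 0): ALLOW
  req#2 t=0s (window 0): ALLOW
  req#3 t=1s (window 0): DENY
  req#4 t=1s (window 0): DENY
  req#5 t=2s (window 0): DENY
  req#6 t=2s (window 0): DENY
  req#7 t=2s (window 0): DENY
  req#8 t=3s (window 1): ALLOW
  req#9 t=3s (window 1): ALLOW
  req#10 t=4s (window 1): DENY
  req#11 t=4s (window 1): DENY
  req#12 t=4s (window 1): DENY
  req#13 t=5s (window 1): DENY
  req#14 t=5s (window 1): DENY
  req#15 t=6s (window 2): ALLOW
  req#16 t=6s (window 2): ALLOW
  req#17 t=6s (window 2): DENY
  req#18 t=7s (window 2): DENY
  req#19 t=7s (window 2): DENY
  req#20 t=8s (window 2): DENY
  req#21 t=8s (window 2): DENY

Allowed counts by window: 2 2 2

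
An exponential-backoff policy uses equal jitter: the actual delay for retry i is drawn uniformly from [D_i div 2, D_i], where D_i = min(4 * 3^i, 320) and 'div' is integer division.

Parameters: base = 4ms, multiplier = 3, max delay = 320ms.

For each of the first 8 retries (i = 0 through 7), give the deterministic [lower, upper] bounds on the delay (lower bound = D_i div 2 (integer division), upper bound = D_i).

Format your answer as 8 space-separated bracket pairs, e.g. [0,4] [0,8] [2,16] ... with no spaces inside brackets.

Computing bounds per retry:
  i=0: D_i=min(4*3^0,320)=4, bounds=[2,4]
  i=1: D_i=min(4*3^1,320)=12, bounds=[6,12]
  i=2: D_i=min(4*3^2,320)=36, bounds=[18,36]
  i=3: D_i=min(4*3^3,320)=108, bounds=[54,108]
  i=4: D_i=min(4*3^4,320)=320, bounds=[160,320]
  i=5: D_i=min(4*3^5,320)=320, bounds=[160,320]
  i=6: D_i=min(4*3^6,320)=320, bounds=[160,320]
  i=7: D_i=min(4*3^7,320)=320, bounds=[160,320]

Answer: [2,4] [6,12] [18,36] [54,108] [160,320] [160,320] [160,320] [160,320]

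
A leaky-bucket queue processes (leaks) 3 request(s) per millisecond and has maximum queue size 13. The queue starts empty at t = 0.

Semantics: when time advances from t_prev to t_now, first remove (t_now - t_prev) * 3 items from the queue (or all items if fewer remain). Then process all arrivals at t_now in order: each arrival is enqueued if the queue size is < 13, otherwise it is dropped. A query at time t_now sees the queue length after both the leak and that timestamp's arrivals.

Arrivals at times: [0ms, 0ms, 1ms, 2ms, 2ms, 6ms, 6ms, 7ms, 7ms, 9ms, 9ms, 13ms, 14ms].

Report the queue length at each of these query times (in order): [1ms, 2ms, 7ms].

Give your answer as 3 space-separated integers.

Answer: 1 2 2

Derivation:
Queue lengths at query times:
  query t=1ms: backlog = 1
  query t=2ms: backlog = 2
  query t=7ms: backlog = 2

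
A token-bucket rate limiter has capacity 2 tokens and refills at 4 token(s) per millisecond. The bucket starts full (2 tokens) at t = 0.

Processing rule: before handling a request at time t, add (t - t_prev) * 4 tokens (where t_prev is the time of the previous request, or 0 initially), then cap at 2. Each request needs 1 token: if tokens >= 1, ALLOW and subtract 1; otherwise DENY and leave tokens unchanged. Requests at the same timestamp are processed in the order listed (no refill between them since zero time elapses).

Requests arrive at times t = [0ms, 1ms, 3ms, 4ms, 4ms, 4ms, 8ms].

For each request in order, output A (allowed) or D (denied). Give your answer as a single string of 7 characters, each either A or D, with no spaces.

Answer: AAAAADA

Derivation:
Simulating step by step:
  req#1 t=0ms: ALLOW
  req#2 t=1ms: ALLOW
  req#3 t=3ms: ALLOW
  req#4 t=4ms: ALLOW
  req#5 t=4ms: ALLOW
  req#6 t=4ms: DENY
  req#7 t=8ms: ALLOW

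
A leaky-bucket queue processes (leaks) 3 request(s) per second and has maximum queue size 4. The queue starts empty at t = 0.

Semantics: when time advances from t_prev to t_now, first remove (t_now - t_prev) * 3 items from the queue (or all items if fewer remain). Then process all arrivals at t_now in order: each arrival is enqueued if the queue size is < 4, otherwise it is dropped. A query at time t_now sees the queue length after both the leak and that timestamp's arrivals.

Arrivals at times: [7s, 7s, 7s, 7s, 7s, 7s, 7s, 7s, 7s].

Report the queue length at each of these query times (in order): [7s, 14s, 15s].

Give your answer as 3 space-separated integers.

Queue lengths at query times:
  query t=7s: backlog = 4
  query t=14s: backlog = 0
  query t=15s: backlog = 0

Answer: 4 0 0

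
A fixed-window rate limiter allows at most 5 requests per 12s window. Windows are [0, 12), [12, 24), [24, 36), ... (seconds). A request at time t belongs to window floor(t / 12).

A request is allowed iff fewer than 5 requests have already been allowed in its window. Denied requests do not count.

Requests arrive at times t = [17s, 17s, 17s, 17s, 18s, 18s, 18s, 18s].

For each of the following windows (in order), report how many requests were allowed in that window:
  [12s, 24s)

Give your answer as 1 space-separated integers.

Processing requests:
  req#1 t=17s (window 1): ALLOW
  req#2 t=17s (window 1): ALLOW
  req#3 t=17s (window 1): ALLOW
  req#4 t=17s (window 1): ALLOW
  req#5 t=18s (window 1): ALLOW
  req#6 t=18s (window 1): DENY
  req#7 t=18s (window 1): DENY
  req#8 t=18s (window 1): DENY

Allowed counts by window: 5

Answer: 5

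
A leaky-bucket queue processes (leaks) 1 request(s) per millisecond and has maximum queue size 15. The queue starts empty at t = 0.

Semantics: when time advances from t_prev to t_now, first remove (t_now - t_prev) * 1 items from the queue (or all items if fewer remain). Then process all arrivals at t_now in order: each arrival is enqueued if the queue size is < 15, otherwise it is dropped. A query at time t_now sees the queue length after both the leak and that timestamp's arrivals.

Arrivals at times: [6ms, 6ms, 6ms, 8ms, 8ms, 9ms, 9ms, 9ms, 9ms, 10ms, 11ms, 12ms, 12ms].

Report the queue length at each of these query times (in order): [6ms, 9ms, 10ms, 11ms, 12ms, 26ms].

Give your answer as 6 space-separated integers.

Queue lengths at query times:
  query t=6ms: backlog = 3
  query t=9ms: backlog = 6
  query t=10ms: backlog = 6
  query t=11ms: backlog = 6
  query t=12ms: backlog = 7
  query t=26ms: backlog = 0

Answer: 3 6 6 6 7 0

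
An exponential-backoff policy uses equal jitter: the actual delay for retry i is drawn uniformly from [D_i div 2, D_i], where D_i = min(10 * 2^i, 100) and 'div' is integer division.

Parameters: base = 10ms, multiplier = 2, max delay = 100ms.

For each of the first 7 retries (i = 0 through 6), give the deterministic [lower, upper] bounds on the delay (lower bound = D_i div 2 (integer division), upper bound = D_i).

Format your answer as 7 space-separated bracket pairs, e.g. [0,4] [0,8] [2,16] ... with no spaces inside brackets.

Computing bounds per retry:
  i=0: D_i=min(10*2^0,100)=10, bounds=[5,10]
  i=1: D_i=min(10*2^1,100)=20, bounds=[10,20]
  i=2: D_i=min(10*2^2,100)=40, bounds=[20,40]
  i=3: D_i=min(10*2^3,100)=80, bounds=[40,80]
  i=4: D_i=min(10*2^4,100)=100, bounds=[50,100]
  i=5: D_i=min(10*2^5,100)=100, bounds=[50,100]
  i=6: D_i=min(10*2^6,100)=100, bounds=[50,100]

Answer: [5,10] [10,20] [20,40] [40,80] [50,100] [50,100] [50,100]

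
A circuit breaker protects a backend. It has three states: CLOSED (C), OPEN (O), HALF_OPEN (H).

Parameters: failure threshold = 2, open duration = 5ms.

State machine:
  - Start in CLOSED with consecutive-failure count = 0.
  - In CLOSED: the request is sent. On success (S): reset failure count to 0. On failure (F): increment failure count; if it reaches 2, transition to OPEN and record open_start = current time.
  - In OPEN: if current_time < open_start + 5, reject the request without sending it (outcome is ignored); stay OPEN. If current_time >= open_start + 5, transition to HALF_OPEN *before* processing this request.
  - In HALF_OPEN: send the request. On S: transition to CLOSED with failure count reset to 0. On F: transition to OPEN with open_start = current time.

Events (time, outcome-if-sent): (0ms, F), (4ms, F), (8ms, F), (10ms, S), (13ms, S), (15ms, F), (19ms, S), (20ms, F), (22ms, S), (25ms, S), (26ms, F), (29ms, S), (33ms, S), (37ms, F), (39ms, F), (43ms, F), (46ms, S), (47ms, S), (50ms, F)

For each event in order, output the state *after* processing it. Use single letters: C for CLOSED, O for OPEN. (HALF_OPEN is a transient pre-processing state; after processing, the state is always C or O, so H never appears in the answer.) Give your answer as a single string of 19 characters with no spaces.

State after each event:
  event#1 t=0ms outcome=F: state=CLOSED
  event#2 t=4ms outcome=F: state=OPEN
  event#3 t=8ms outcome=F: state=OPEN
  event#4 t=10ms outcome=S: state=CLOSED
  event#5 t=13ms outcome=S: state=CLOSED
  event#6 t=15ms outcome=F: state=CLOSED
  event#7 t=19ms outcome=S: state=CLOSED
  event#8 t=20ms outcome=F: state=CLOSED
  event#9 t=22ms outcome=S: state=CLOSED
  event#10 t=25ms outcome=S: state=CLOSED
  event#11 t=26ms outcome=F: state=CLOSED
  event#12 t=29ms outcome=S: state=CLOSED
  event#13 t=33ms outcome=S: state=CLOSED
  event#14 t=37ms outcome=F: state=CLOSED
  event#15 t=39ms outcome=F: state=OPEN
  event#16 t=43ms outcome=F: state=OPEN
  event#17 t=46ms outcome=S: state=CLOSED
  event#18 t=47ms outcome=S: state=CLOSED
  event#19 t=50ms outcome=F: state=CLOSED

Answer: COOCCCCCCCCCCCOOCCC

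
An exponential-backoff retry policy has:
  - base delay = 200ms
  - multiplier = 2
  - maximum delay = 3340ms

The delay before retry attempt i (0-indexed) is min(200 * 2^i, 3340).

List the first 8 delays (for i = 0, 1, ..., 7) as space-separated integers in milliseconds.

Answer: 200 400 800 1600 3200 3340 3340 3340

Derivation:
Computing each delay:
  i=0: min(200*2^0, 3340) = 200
  i=1: min(200*2^1, 3340) = 400
  i=2: min(200*2^2, 3340) = 800
  i=3: min(200*2^3, 3340) = 1600
  i=4: min(200*2^4, 3340) = 3200
  i=5: min(200*2^5, 3340) = 3340
  i=6: min(200*2^6, 3340) = 3340
  i=7: min(200*2^7, 3340) = 3340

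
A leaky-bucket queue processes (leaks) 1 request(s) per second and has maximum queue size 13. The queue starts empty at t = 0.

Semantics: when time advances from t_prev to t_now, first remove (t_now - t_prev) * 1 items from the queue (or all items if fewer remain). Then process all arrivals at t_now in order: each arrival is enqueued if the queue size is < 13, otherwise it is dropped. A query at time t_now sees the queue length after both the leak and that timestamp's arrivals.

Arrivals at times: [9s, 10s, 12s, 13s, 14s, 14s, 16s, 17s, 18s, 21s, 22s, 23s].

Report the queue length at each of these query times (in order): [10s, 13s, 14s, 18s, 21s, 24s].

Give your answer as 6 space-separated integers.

Queue lengths at query times:
  query t=10s: backlog = 1
  query t=13s: backlog = 1
  query t=14s: backlog = 2
  query t=18s: backlog = 1
  query t=21s: backlog = 1
  query t=24s: backlog = 0

Answer: 1 1 2 1 1 0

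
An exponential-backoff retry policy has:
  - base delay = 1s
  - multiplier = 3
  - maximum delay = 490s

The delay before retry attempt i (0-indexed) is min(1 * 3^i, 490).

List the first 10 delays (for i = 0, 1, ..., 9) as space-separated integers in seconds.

Answer: 1 3 9 27 81 243 490 490 490 490

Derivation:
Computing each delay:
  i=0: min(1*3^0, 490) = 1
  i=1: min(1*3^1, 490) = 3
  i=2: min(1*3^2, 490) = 9
  i=3: min(1*3^3, 490) = 27
  i=4: min(1*3^4, 490) = 81
  i=5: min(1*3^5, 490) = 243
  i=6: min(1*3^6, 490) = 490
  i=7: min(1*3^7, 490) = 490
  i=8: min(1*3^8, 490) = 490
  i=9: min(1*3^9, 490) = 490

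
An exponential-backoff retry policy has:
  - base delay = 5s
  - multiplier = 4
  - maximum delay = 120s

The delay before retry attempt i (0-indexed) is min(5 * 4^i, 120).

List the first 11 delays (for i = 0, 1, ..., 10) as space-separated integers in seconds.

Computing each delay:
  i=0: min(5*4^0, 120) = 5
  i=1: min(5*4^1, 120) = 20
  i=2: min(5*4^2, 120) = 80
  i=3: min(5*4^3, 120) = 120
  i=4: min(5*4^4, 120) = 120
  i=5: min(5*4^5, 120) = 120
  i=6: min(5*4^6, 120) = 120
  i=7: min(5*4^7, 120) = 120
  i=8: min(5*4^8, 120) = 120
  i=9: min(5*4^9, 120) = 120
  i=10: min(5*4^10, 120) = 120

Answer: 5 20 80 120 120 120 120 120 120 120 120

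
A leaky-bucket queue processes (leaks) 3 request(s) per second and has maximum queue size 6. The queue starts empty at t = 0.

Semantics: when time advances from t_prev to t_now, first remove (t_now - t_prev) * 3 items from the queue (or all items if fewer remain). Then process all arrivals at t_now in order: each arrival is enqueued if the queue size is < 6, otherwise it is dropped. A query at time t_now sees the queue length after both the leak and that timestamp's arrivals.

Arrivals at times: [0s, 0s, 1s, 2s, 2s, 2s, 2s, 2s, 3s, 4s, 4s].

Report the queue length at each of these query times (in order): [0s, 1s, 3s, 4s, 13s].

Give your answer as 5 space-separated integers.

Answer: 2 1 3 2 0

Derivation:
Queue lengths at query times:
  query t=0s: backlog = 2
  query t=1s: backlog = 1
  query t=3s: backlog = 3
  query t=4s: backlog = 2
  query t=13s: backlog = 0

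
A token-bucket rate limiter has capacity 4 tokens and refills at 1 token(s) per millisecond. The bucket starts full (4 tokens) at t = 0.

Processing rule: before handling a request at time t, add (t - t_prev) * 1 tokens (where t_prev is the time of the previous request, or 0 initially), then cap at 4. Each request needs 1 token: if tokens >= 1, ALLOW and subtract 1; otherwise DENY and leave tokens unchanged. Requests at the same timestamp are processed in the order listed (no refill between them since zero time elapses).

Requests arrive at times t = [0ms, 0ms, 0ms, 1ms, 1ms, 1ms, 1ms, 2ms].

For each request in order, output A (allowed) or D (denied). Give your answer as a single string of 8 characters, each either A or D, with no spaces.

Answer: AAAAADDA

Derivation:
Simulating step by step:
  req#1 t=0ms: ALLOW
  req#2 t=0ms: ALLOW
  req#3 t=0ms: ALLOW
  req#4 t=1ms: ALLOW
  req#5 t=1ms: ALLOW
  req#6 t=1ms: DENY
  req#7 t=1ms: DENY
  req#8 t=2ms: ALLOW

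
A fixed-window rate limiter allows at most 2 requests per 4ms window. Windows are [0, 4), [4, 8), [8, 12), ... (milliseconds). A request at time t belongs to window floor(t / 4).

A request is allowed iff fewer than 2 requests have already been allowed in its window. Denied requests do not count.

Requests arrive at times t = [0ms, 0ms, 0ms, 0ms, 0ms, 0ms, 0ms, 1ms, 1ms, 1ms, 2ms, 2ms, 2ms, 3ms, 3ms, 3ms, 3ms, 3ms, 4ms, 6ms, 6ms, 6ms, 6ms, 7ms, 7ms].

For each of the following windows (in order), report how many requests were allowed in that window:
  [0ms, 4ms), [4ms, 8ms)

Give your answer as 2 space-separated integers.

Processing requests:
  req#1 t=0ms (window 0): ALLOW
  req#2 t=0ms (window 0): ALLOW
  req#3 t=0ms (window 0): DENY
  req#4 t=0ms (window 0): DENY
  req#5 t=0ms (window 0): DENY
  req#6 t=0ms (window 0): DENY
  req#7 t=0ms (window 0): DENY
  req#8 t=1ms (window 0): DENY
  req#9 t=1ms (window 0): DENY
  req#10 t=1ms (window 0): DENY
  req#11 t=2ms (window 0): DENY
  req#12 t=2ms (window 0): DENY
  req#13 t=2ms (window 0): DENY
  req#14 t=3ms (window 0): DENY
  req#15 t=3ms (window 0): DENY
  req#16 t=3ms (window 0): DENY
  req#17 t=3ms (window 0): DENY
  req#18 t=3ms (window 0): DENY
  req#19 t=4ms (window 1): ALLOW
  req#20 t=6ms (window 1): ALLOW
  req#21 t=6ms (window 1): DENY
  req#22 t=6ms (window 1): DENY
  req#23 t=6ms (window 1): DENY
  req#24 t=7ms (window 1): DENY
  req#25 t=7ms (window 1): DENY

Allowed counts by window: 2 2

Answer: 2 2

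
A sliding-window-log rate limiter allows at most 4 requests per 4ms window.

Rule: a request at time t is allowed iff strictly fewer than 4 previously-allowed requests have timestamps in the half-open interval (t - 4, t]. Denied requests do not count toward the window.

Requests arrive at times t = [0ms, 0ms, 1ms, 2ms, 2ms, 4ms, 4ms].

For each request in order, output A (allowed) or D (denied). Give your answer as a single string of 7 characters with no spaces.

Answer: AAAADAA

Derivation:
Tracking allowed requests in the window:
  req#1 t=0ms: ALLOW
  req#2 t=0ms: ALLOW
  req#3 t=1ms: ALLOW
  req#4 t=2ms: ALLOW
  req#5 t=2ms: DENY
  req#6 t=4ms: ALLOW
  req#7 t=4ms: ALLOW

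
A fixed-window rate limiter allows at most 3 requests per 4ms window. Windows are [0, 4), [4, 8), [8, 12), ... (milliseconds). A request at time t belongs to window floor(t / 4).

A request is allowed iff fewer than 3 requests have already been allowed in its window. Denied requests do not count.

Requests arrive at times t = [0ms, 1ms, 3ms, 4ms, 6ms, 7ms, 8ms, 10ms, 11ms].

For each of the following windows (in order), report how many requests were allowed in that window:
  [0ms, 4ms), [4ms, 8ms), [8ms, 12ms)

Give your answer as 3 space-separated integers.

Processing requests:
  req#1 t=0ms (window 0): ALLOW
  req#2 t=1ms (window 0): ALLOW
  req#3 t=3ms (window 0): ALLOW
  req#4 t=4ms (window 1): ALLOW
  req#5 t=6ms (window 1): ALLOW
  req#6 t=7ms (window 1): ALLOW
  req#7 t=8ms (window 2): ALLOW
  req#8 t=10ms (window 2): ALLOW
  req#9 t=11ms (window 2): ALLOW

Allowed counts by window: 3 3 3

Answer: 3 3 3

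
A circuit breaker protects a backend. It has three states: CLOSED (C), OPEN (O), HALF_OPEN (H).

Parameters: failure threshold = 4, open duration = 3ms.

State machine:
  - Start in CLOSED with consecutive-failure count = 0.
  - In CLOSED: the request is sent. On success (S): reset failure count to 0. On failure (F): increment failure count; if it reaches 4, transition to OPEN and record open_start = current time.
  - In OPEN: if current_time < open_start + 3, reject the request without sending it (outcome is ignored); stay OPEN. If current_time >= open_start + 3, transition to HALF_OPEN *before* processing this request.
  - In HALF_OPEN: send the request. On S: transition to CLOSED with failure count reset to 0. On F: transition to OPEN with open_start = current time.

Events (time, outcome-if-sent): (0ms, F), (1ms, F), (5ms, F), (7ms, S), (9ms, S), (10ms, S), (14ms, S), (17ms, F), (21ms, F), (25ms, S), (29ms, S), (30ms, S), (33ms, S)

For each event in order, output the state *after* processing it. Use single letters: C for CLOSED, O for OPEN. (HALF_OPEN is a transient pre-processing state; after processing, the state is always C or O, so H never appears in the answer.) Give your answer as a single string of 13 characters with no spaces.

State after each event:
  event#1 t=0ms outcome=F: state=CLOSED
  event#2 t=1ms outcome=F: state=CLOSED
  event#3 t=5ms outcome=F: state=CLOSED
  event#4 t=7ms outcome=S: state=CLOSED
  event#5 t=9ms outcome=S: state=CLOSED
  event#6 t=10ms outcome=S: state=CLOSED
  event#7 t=14ms outcome=S: state=CLOSED
  event#8 t=17ms outcome=F: state=CLOSED
  event#9 t=21ms outcome=F: state=CLOSED
  event#10 t=25ms outcome=S: state=CLOSED
  event#11 t=29ms outcome=S: state=CLOSED
  event#12 t=30ms outcome=S: state=CLOSED
  event#13 t=33ms outcome=S: state=CLOSED

Answer: CCCCCCCCCCCCC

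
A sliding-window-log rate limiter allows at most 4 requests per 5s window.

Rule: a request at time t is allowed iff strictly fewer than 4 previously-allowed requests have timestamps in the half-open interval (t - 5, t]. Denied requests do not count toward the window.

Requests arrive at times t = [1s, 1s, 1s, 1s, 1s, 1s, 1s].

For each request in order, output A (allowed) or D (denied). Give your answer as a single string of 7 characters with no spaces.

Tracking allowed requests in the window:
  req#1 t=1s: ALLOW
  req#2 t=1s: ALLOW
  req#3 t=1s: ALLOW
  req#4 t=1s: ALLOW
  req#5 t=1s: DENY
  req#6 t=1s: DENY
  req#7 t=1s: DENY

Answer: AAAADDD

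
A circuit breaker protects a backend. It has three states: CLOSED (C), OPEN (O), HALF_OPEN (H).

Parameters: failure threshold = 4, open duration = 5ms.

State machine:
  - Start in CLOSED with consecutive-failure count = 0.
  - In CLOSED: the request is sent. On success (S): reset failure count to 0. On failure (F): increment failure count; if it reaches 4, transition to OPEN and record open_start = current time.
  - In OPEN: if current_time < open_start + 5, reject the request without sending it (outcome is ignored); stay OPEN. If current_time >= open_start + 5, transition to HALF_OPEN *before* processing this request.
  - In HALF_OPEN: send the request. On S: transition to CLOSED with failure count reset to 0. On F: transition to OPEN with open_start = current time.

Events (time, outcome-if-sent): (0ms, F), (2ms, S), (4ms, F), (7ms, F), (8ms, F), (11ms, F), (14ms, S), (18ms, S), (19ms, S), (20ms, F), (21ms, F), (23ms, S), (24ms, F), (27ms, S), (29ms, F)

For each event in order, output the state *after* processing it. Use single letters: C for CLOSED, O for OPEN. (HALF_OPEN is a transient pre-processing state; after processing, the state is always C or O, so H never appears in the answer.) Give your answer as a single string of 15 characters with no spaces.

Answer: CCCCCOOCCCCCCCC

Derivation:
State after each event:
  event#1 t=0ms outcome=F: state=CLOSED
  event#2 t=2ms outcome=S: state=CLOSED
  event#3 t=4ms outcome=F: state=CLOSED
  event#4 t=7ms outcome=F: state=CLOSED
  event#5 t=8ms outcome=F: state=CLOSED
  event#6 t=11ms outcome=F: state=OPEN
  event#7 t=14ms outcome=S: state=OPEN
  event#8 t=18ms outcome=S: state=CLOSED
  event#9 t=19ms outcome=S: state=CLOSED
  event#10 t=20ms outcome=F: state=CLOSED
  event#11 t=21ms outcome=F: state=CLOSED
  event#12 t=23ms outcome=S: state=CLOSED
  event#13 t=24ms outcome=F: state=CLOSED
  event#14 t=27ms outcome=S: state=CLOSED
  event#15 t=29ms outcome=F: state=CLOSED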